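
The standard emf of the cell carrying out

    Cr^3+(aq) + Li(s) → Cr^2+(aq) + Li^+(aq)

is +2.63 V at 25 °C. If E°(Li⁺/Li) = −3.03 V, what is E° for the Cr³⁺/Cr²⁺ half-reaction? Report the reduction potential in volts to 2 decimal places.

−0.40 V

In the reaction as written the Cr³⁺/Cr²⁺ couple is reduced (cathode) and Li⁺/Li is oxidized (anode), so E°cell = E°(Cr³⁺/Cr²⁺) − E°(Li⁺/Li).
E°(Cr³⁺/Cr²⁺) = E°cell + E°(anode) = +2.63 + (−3.03) = −0.40 V.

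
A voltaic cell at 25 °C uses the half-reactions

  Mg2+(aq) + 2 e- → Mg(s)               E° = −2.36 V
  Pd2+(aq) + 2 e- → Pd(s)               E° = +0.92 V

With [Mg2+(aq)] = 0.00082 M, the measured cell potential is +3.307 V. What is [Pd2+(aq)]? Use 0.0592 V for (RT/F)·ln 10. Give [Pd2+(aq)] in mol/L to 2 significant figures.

With Pd²⁺/Pd at the cathode and Mg²⁺/Mg at the anode, E°cell = +0.92 − (−2.36) = +3.28 V (n = 2).
Rearranging E = E° − (0.0592/n)·log Q gives log Q = 2(+3.28 − (+3.307))/0.0592 = −0.912.
Balancing electrons gives Pd2+(aq) + Mg(s) → Pd(s) + Mg2+(aq); thus Q = [Mg2+(aq)] / [Pd2+(aq)].
Solving for the unknown gives log [Pd2+(aq)] = −2.174, so [Pd2+(aq)] ≈ 0.0067 M.

0.0067 M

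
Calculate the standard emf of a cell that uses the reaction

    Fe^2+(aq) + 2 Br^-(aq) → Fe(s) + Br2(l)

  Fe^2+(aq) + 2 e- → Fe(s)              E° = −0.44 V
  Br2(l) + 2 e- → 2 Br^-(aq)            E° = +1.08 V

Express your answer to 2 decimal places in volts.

Fe^2+(aq) gains electrons, so the Fe²⁺/Fe couple is the cathode; the Br₂/Br⁻ couple is the anode.
E°cell = E°(cathode) − E°(anode) = −0.44 − (+1.08) = −1.52 V.

−1.52 V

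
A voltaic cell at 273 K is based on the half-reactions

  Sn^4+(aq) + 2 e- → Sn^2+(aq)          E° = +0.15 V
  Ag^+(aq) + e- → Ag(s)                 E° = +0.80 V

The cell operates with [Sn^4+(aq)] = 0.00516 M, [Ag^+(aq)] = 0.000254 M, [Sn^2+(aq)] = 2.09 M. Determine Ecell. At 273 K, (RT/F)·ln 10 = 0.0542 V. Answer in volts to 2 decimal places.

The Ag⁺/Ag couple has the more positive E°, so it is the cathode; Sn⁴⁺/Sn²⁺ is the anode.
E°cell = +0.80 − (+0.15) = +0.65 V, with n = 2 electrons transferred.
For the overall reaction 2 Ag^+(aq) + Sn^2+(aq) → 2 Ag(s) + Sn^4+(aq), Q = [Sn^4+(aq)] / ([Ag^+(aq)]^2·[Sn^2+(aq)]) = 3.83×10^4, giving log Q = 4.583.
Applying E = E° − (RT ln10/nF)·log Q gives +0.65 − (0.0542/2)(4.583) = +0.53 V.

+0.53 V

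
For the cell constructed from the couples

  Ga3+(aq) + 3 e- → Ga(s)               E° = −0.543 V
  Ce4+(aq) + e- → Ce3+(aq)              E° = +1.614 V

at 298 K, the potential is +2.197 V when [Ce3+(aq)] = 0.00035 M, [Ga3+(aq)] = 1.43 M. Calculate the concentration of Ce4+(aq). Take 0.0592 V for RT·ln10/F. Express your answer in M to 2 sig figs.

Ce⁴⁺/Ce³⁺ is the cathode (higher E°); E°cell = +1.614 − (−0.543) = +2.157 V with n = 3.
From the Nernst equation, log Q = n(E° − E)/0.0592 = 3·(+2.157 − (+2.197))/0.0592 = −2.027.
Balancing electrons gives 3 Ce4+(aq) + Ga(s) → 3 Ce3+(aq) + Ga3+(aq); thus Q = ([Ce3+(aq)]^3·[Ga3+(aq)]) / [Ce4+(aq)]^3.
Isolating [Ce4+(aq)] in Q = 10^{−2.027} yields log [Ce4+(aq)] = −2.728, i.e. 0.0019 M.

0.0019 M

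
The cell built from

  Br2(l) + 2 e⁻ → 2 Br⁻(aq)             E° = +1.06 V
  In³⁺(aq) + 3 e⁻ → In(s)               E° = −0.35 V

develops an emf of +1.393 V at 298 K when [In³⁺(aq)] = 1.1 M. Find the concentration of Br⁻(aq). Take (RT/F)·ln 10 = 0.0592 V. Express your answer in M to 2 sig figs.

1.9 M

Br₂/Br⁻ is the cathode (higher E°); E°cell = +1.06 − (−0.35) = +1.41 V with n = 6.
Since E = E° − (0.0592/n)·log Q, log Q = n(E° − E)/0.0592 = 1.723.
Balancing electrons gives 3 Br2(l) + 2 In(s) → 6 Br⁻(aq) + 2 In³⁺(aq); thus Q = [Br⁻(aq)]^6·[In³⁺(aq)]^2.
Substituting the known concentrations and solving, log [Br⁻(aq)] = 0.273 and [Br⁻(aq)] = 1.9 M.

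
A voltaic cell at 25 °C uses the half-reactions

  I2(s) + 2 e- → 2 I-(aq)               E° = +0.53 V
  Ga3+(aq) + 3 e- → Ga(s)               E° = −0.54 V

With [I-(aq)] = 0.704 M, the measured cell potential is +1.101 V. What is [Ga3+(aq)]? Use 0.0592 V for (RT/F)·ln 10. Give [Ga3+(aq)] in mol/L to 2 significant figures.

The I₂/I⁻ couple has the larger reduction potential, so it is the cathode: E°cell = +0.53 − (−0.54) = +1.07 V and n = 6.
Rearranging E = E° − (0.0592/n)·log Q gives log Q = 6(+1.07 − (+1.101))/0.0592 = −3.142.
For 3 I2(s) + 2 Ga(s) → 6 I-(aq) + 2 Ga3+(aq), the reaction quotient is Q = [I-(aq)]^6·[Ga3+(aq)]^2.
Isolating [Ga3+(aq)] in Q = 10^{−3.142} yields log [Ga3+(aq)] = −1.114, i.e. 0.077 M.

0.077 M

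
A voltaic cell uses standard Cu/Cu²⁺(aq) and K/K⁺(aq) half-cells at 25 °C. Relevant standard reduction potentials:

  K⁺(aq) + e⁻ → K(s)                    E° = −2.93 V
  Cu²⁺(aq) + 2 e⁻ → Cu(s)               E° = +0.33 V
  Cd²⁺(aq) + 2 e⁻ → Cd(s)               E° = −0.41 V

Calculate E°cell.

The Cu²⁺/Cu couple has the higher E°, so Cu ion is reduced (cathode) and K is oxidized (anode).
E°cell = E°(cathode) − E°(anode) = +0.33 − (−2.93) = +3.26 V.

+3.26 V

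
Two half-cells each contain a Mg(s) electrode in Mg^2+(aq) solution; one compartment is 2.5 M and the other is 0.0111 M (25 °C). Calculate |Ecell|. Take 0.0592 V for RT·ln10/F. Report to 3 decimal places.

For a concentration cell E°cell = 0, since both electrodes use the same couple.
The compartment with the higher Mg^2+(aq) concentration (2.5 M) acts as the cathode; ions are reduced there and produced at the dilute (0.0111 M) anode.
With n = 2, Ecell = −(0.0592/2)·log([dilute]/[conc]) = −(0.0592/2)·log(0.0111/2.5) = +0.070 V.

0.070 V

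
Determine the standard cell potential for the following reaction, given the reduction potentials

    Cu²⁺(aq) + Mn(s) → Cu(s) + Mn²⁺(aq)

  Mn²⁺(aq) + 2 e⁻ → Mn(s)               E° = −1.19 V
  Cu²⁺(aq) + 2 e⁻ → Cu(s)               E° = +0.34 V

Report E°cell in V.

+1.53 V

Cu²⁺(aq) gains electrons, so the Cu²⁺/Cu couple is the cathode; the Mn²⁺/Mn couple is the anode.
E°cell = E°(cathode) − E°(anode) = +0.34 − (−1.19) = +1.53 V.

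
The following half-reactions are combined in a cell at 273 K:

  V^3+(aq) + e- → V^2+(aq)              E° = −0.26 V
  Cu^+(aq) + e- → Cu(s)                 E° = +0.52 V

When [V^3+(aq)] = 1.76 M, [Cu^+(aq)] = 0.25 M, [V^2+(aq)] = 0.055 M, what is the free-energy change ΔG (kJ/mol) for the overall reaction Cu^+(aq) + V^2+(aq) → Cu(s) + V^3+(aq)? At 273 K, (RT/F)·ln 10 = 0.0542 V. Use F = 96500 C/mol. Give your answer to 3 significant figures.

E°cell = +0.52 − (−0.26) = +0.78 V; the balanced reaction transfers n = 1 electron.
Here Q = [V^3+(aq)] / ([Cu^+(aq)]·[V^2+(aq)]) = 128 (log Q = 2.107), giving E = +0.78 − (0.0542/1)·(2.107) = +0.6658 V.
ΔG = −nFE = −(1)(96500)(+0.6658) J/mol = −64.2 kJ/mol.

−64.2 kJ/mol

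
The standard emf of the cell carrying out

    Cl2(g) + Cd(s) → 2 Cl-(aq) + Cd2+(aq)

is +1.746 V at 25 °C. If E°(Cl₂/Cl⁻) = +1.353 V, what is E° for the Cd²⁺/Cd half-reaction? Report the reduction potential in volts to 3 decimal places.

In the reaction as written the Cl₂/Cl⁻ couple is reduced (cathode) and Cd²⁺/Cd is oxidized (anode), so E°cell = E°(Cl₂/Cl⁻) − E°(Cd²⁺/Cd).
E°(Cd²⁺/Cd) = E°(cathode) − E°cell = +1.353 − (+1.746) = −0.393 V.

−0.393 V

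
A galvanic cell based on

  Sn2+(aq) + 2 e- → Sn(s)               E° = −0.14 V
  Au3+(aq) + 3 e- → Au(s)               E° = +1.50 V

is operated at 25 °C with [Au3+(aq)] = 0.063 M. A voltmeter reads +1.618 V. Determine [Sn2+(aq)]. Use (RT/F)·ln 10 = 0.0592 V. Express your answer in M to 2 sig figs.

The Au³⁺/Au couple has the larger reduction potential, so it is the cathode: E°cell = +1.50 − (−0.14) = +1.64 V and n = 6.
Rearranging E = E° − (0.0592/n)·log Q gives log Q = 6(+1.64 − (+1.618))/0.0592 = 2.230.
The balanced reaction is 2 Au3+(aq) + 3 Sn(s) → 2 Au(s) + 3 Sn2+(aq), so Q = [Sn2+(aq)]^3 / [Au3+(aq)]^2.
Solving for the unknown gives log [Sn2+(aq)] = −0.057, so [Sn2+(aq)] ≈ 0.88 M.

0.88 M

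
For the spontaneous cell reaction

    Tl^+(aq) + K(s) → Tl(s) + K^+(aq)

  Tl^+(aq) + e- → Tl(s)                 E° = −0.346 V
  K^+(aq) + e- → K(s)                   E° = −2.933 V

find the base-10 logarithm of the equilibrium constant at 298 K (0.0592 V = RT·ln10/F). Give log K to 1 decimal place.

log K = 43.7

The Tl⁺/Tl couple is reduced (cathode); E°cell = −0.346 − (−2.933) = +2.587 V with n = 1.
At equilibrium E = 0, so log K = nE°cell / 0.0592 = (1)(+2.587) / 0.0592 = 43.7.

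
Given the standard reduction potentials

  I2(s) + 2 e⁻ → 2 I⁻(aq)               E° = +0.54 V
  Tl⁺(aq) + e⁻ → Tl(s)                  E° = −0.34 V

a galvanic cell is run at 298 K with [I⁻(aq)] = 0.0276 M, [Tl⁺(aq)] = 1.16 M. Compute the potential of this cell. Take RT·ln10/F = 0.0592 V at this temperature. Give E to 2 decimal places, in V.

Since E°(I₂/I⁻) > E°(Tl⁺/Tl), I₂/I⁻ serves as the cathode.
E°cell = +0.54 − (−0.34) = +0.88 V, with n = 2 electrons transferred.
For the overall reaction I2(s) + 2 Tl(s) → 2 I⁻(aq) + 2 Tl⁺(aq), Q = [I⁻(aq)]^2·[Tl⁺(aq)]^2 = 0.00103, giving log Q = −2.989.
By the Nernst equation, E = +0.88 − (0.0592/2)·(−2.989) = +0.97 V.

+0.97 V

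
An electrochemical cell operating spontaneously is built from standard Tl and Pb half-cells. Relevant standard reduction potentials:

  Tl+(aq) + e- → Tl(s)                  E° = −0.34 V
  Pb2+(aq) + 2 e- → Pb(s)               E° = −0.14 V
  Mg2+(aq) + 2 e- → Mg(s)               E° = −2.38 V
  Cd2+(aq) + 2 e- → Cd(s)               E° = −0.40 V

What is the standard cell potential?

+0.20 V

The Pb²⁺/Pb couple has the higher E°, so Pb ion is reduced (cathode) and Tl is oxidized (anode).
E°cell = E°(cathode) − E°(anode) = −0.14 − (−0.34) = +0.20 V.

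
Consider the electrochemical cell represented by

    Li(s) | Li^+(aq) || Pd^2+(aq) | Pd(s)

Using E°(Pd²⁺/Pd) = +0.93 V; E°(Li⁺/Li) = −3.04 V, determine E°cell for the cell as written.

By convention the left-hand electrode in cell notation is the anode (oxidation) and the right-hand electrode is the cathode (reduction).
E°cell = E°(right) − E°(left) = +0.93 − (−3.04) = +3.97 V.

+3.97 V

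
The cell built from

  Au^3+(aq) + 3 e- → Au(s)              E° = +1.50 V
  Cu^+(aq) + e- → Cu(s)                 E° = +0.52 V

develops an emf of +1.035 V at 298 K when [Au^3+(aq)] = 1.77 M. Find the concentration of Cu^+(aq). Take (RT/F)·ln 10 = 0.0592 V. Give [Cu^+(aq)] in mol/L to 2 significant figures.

Au³⁺/Au is the cathode (higher E°); E°cell = +1.50 − (+0.52) = +0.98 V with n = 3.
From the Nernst equation, log Q = n(E° − E)/0.0592 = 3·(+0.98 − (+1.035))/0.0592 = −2.787.
For Au^3+(aq) + 3 Cu(s) → Au(s) + 3 Cu^+(aq), the reaction quotient is Q = [Cu^+(aq)]^3 / [Au^3+(aq)].
Isolating [Cu^+(aq)] in Q = 10^{−2.787} yields log [Cu^+(aq)] = −0.846, i.e. 0.14 M.

0.14 M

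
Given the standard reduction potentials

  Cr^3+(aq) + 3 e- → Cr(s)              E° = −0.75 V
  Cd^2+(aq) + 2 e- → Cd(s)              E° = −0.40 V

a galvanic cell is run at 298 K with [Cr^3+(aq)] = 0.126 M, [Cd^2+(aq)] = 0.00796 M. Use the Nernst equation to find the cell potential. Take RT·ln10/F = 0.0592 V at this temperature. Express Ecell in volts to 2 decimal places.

Since E°(Cd²⁺/Cd) > E°(Cr³⁺/Cr), Cd²⁺/Cd serves as the cathode.
E°cell = E°cat − E°an = −0.40 − (−0.75) = +0.35 V; n = 6.
Balancing gives 3 Cd^2+(aq) + 2 Cr(s) → 3 Cd(s) + 2 Cr^3+(aq); hence Q = [Cr^3+(aq)]^2 / [Cd^2+(aq)]^3 = 3.15×10^4 (log Q = 4.498).
By the Nernst equation, E = +0.35 − (0.0592/6)·(4.498) = +0.31 V.

+0.31 V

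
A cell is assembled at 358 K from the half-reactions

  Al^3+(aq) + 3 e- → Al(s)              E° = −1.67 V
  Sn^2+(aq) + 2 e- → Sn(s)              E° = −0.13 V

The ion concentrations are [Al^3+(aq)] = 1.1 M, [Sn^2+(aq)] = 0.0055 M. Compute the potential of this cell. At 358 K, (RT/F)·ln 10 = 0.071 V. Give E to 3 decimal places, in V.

Since E°(Sn²⁺/Sn) > E°(Al³⁺/Al), Sn²⁺/Sn serves as the cathode.
E°cell = −0.13 − (−1.67) = +1.54 V, with n = 6 electrons transferred.
The balanced reaction is 3 Sn^2+(aq) + 2 Al(s) → 3 Sn(s) + 2 Al^3+(aq), so Q = [Al^3+(aq)]^2 / [Sn^2+(aq)]^3 = 7.27×10^6 and log Q = 6.862.
Applying E = E° − (RT ln10/nF)·log Q gives +1.54 − (0.071/6)(6.862) = +1.459 V.

+1.459 V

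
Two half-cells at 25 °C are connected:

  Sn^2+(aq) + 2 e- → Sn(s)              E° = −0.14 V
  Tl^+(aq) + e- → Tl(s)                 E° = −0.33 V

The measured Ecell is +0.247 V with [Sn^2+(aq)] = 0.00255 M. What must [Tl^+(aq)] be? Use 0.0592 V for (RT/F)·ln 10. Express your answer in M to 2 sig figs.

0.0055 M

Sn²⁺/Sn is the cathode (higher E°); E°cell = −0.14 − (−0.33) = +0.19 V with n = 2.
From the Nernst equation, log Q = n(E° − E)/0.0592 = 2·(+0.19 − (+0.247))/0.0592 = −1.926.
The balanced reaction is Sn^2+(aq) + 2 Tl(s) → Sn(s) + 2 Tl^+(aq), so Q = [Tl^+(aq)]^2 / [Sn^2+(aq)].
Substituting the known concentrations and solving, log [Tl^+(aq)] = −2.260 and [Tl^+(aq)] = 0.0055 M.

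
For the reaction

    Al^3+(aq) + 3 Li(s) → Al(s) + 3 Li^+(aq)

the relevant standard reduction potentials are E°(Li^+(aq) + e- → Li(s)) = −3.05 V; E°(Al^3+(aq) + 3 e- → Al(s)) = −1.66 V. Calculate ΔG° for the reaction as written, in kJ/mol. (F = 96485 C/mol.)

−402 kJ/mol

In the reaction as written Al^3+(aq) is reduced, so the Al³⁺/Al couple is the cathode and Li⁺/Li is the anode.
E°cell = −1.66 − (−3.05) = +1.39 V; balancing electrons gives n = 3.
ΔG° = −nFE°cell = −(3)(96485)(+1.39) J/mol = −402 kJ/mol.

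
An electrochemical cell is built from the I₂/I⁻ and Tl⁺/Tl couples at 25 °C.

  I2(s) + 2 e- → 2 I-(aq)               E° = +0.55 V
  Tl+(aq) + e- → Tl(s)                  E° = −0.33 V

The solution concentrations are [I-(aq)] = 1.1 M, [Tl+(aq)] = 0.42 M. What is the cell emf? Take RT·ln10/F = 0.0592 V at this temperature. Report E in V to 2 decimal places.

Since E°(I₂/I⁻) > E°(Tl⁺/Tl), I₂/I⁻ serves as the cathode.
E°cell = E°cat − E°an = +0.55 − (−0.33) = +0.88 V; n = 2.
For the overall reaction I2(s) + 2 Tl(s) → 2 I-(aq) + 2 Tl+(aq), Q = [I-(aq)]^2·[Tl+(aq)]^2 = 0.213, giving log Q = −0.671.
Applying E = E° − (RT ln10/nF)·log Q gives +0.88 − (0.0592/2)(−0.671) = +0.90 V.

+0.90 V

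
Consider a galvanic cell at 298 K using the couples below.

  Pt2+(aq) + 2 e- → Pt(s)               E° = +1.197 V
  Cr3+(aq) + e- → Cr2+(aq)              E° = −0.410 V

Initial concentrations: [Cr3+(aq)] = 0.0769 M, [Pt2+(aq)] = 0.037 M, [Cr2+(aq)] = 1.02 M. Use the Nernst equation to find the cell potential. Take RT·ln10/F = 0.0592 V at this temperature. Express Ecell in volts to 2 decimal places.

Since E°(Pt²⁺/Pt) > E°(Cr³⁺/Cr²⁺), Pt²⁺/Pt serves as the cathode.
E°cell = E°cat − E°an = +1.197 − (−0.410) = +1.607 V; n = 2.
Balancing gives Pt2+(aq) + 2 Cr2+(aq) → Pt(s) + 2 Cr3+(aq); hence Q = [Cr3+(aq)]^2 / ([Pt2+(aq)]·[Cr2+(aq)]^2) = 0.154 (log Q = −0.814).
Applying E = E° − (RT ln10/nF)·log Q gives +1.607 − (0.0592/2)(−0.814) = +1.63 V.

+1.63 V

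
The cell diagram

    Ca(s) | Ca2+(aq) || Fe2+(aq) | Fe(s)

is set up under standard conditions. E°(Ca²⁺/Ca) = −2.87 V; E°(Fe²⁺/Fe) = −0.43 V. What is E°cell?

By convention the left-hand electrode in cell notation is the anode (oxidation) and the right-hand electrode is the cathode (reduction).
E°cell = E°(right) − E°(left) = −0.43 − (−2.87) = +2.44 V.

+2.44 V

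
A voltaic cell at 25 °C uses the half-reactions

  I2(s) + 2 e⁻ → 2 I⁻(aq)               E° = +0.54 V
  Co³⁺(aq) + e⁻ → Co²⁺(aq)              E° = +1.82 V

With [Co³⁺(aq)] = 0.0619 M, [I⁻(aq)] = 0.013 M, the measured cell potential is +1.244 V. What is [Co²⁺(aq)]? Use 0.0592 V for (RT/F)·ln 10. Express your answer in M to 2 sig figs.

Co³⁺/Co²⁺ is the cathode (higher E°); E°cell = +1.82 − (+0.54) = +1.28 V with n = 2.
Since E = E° − (0.0592/n)·log Q, log Q = n(E° − E)/0.0592 = 1.216.
Balancing electrons gives 2 Co³⁺(aq) + 2 I⁻(aq) → 2 Co²⁺(aq) + I2(s); thus Q = [Co²⁺(aq)]^2 / ([Co³⁺(aq)]^2·[I⁻(aq)]^2).
Substituting the known concentrations and solving, log [Co²⁺(aq)] = −2.486 and [Co²⁺(aq)] = 0.0033 M.

0.0033 M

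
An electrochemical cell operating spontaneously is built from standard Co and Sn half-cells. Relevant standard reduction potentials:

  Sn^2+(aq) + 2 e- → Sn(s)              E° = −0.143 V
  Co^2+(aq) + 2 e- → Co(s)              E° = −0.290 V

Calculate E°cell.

The Sn²⁺/Sn couple has the higher E°, so Sn ion is reduced (cathode) and Co is oxidized (anode).
E°cell = E°(cathode) − E°(anode) = −0.143 − (−0.290) = +0.147 V.

+0.147 V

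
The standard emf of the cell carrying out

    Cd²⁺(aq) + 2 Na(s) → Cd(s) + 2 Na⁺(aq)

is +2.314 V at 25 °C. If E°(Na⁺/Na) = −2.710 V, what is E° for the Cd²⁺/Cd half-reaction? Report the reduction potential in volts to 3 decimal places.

In the reaction as written the Cd²⁺/Cd couple is reduced (cathode) and Na⁺/Na is oxidized (anode), so E°cell = E°(Cd²⁺/Cd) − E°(Na⁺/Na).
E°(Cd²⁺/Cd) = E°cell + E°(anode) = +2.314 + (−2.710) = −0.396 V.

−0.396 V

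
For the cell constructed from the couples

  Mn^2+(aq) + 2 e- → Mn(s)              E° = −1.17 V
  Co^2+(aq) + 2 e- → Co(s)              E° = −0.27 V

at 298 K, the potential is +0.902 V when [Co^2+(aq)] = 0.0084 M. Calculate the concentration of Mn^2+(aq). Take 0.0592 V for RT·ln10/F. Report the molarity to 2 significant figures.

0.0072 M

Co²⁺/Co is the cathode (higher E°); E°cell = −0.27 − (−1.17) = +0.90 V with n = 2.
Since E = E° − (0.0592/n)·log Q, log Q = n(E° − E)/0.0592 = −0.068.
Balancing electrons gives Co^2+(aq) + Mn(s) → Co(s) + Mn^2+(aq); thus Q = [Mn^2+(aq)] / [Co^2+(aq)].
Isolating [Mn^2+(aq)] in Q = 10^{−0.068} yields log [Mn^2+(aq)] = −2.144, i.e. 0.0072 M.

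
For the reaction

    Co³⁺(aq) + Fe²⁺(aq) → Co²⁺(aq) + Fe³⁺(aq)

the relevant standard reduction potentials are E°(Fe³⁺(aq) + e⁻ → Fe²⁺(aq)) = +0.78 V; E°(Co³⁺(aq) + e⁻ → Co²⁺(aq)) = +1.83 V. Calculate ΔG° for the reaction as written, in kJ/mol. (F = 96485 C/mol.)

In the reaction as written Co³⁺(aq) is reduced, so the Co³⁺/Co²⁺ couple is the cathode and Fe³⁺/Fe²⁺ is the anode.
E°cell = +1.83 − (+0.78) = +1.05 V; balancing electrons gives n = 1.
ΔG° = −nFE°cell = −(1)(96485)(+1.05) J/mol = −101 kJ/mol.

−101 kJ/mol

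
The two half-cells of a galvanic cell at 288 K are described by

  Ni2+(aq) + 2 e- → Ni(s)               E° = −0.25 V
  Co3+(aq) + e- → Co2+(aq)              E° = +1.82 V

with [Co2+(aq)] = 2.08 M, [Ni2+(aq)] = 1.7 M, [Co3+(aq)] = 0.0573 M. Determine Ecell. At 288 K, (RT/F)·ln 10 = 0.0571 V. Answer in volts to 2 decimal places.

Since E°(Co³⁺/Co²⁺) > E°(Ni²⁺/Ni), Co³⁺/Co²⁺ serves as the cathode.
E°cell = E°cat − E°an = +1.82 − (−0.25) = +2.07 V; n = 2.
For the overall reaction 2 Co3+(aq) + Ni(s) → 2 Co2+(aq) + Ni2+(aq), Q = ([Co2+(aq)]^2·[Ni2+(aq)]) / [Co3+(aq)]^2 = 2.24×10^3, giving log Q = 3.350.
E = E° − (0.0571/n)·log Q = +2.07 − (0.0571/2)(3.350) = +1.97 V.

+1.97 V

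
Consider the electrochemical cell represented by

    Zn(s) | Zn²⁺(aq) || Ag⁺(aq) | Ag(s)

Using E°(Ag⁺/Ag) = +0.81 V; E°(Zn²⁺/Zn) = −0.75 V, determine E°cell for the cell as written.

By convention the left-hand electrode in cell notation is the anode (oxidation) and the right-hand electrode is the cathode (reduction).
E°cell = E°(right) − E°(left) = +0.81 − (−0.75) = +1.56 V.

+1.56 V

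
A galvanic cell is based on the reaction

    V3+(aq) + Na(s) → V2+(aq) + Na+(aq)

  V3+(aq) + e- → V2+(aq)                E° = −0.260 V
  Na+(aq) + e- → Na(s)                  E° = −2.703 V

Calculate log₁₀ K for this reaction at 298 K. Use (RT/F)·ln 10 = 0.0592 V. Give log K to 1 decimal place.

The V³⁺/V²⁺ couple is reduced (cathode); E°cell = −0.260 − (−2.703) = +2.443 V with n = 1.
At equilibrium E = 0, so log K = nE°cell / 0.0592 = (1)(+2.443) / 0.0592 = 41.3.

log K = 41.3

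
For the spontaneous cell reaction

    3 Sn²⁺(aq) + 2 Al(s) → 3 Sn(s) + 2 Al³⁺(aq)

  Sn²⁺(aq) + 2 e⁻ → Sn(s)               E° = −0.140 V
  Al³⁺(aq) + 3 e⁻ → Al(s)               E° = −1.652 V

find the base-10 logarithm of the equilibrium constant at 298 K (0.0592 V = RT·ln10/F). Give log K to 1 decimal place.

log K = 153.2

The Sn²⁺/Sn couple is reduced (cathode); E°cell = −0.140 − (−1.652) = +1.512 V with n = 6.
At equilibrium E = 0, so log K = nE°cell / 0.0592 = (6)(+1.512) / 0.0592 = 153.2.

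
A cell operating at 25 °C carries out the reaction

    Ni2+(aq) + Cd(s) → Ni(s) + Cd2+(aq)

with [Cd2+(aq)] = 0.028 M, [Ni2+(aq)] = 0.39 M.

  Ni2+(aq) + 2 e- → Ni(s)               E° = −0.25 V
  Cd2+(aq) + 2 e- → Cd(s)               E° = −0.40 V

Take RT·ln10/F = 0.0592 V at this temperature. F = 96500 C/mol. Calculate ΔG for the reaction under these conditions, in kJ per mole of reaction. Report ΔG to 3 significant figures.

−35.5 kJ/mol

With Ni²⁺/Ni reduced at the cathode, E°cell = −0.25 − (−0.40) = +0.15 V and n = 2.
Q = [Cd2+(aq)] / [Ni2+(aq)] = 0.0718, so log Q = −1.144 and E = +0.15 − (0.0592/2)(−1.144) = +0.1839 V.
ΔG = −nFE = −(2)(96500)(+0.1839) J/mol = −35.5 kJ/mol.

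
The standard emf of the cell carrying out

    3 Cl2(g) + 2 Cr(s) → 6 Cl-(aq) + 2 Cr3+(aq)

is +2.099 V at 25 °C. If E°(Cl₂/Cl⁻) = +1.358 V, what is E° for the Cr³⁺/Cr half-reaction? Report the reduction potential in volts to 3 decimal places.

In the reaction as written the Cl₂/Cl⁻ couple is reduced (cathode) and Cr³⁺/Cr is oxidized (anode), so E°cell = E°(Cl₂/Cl⁻) − E°(Cr³⁺/Cr).
E°(Cr³⁺/Cr) = E°(cathode) − E°cell = +1.358 − (+2.099) = −0.741 V.

−0.741 V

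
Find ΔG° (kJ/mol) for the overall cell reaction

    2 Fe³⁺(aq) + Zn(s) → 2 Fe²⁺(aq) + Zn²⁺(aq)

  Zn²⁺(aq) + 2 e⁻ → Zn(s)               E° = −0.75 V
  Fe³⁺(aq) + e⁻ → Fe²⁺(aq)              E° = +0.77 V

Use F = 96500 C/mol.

−293 kJ/mol

In the reaction as written Fe³⁺(aq) is reduced, so the Fe³⁺/Fe²⁺ couple is the cathode and Zn²⁺/Zn is the anode.
E°cell = +0.77 − (−0.75) = +1.52 V; balancing electrons gives n = 2.
ΔG° = −nFE°cell = −(2)(96500)(+1.52) J/mol = −293 kJ/mol.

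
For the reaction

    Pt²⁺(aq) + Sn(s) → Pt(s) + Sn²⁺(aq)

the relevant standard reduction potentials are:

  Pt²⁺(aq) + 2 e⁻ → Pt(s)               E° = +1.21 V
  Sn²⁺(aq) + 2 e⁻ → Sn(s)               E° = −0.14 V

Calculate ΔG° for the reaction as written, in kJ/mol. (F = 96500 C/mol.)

In the reaction as written Pt²⁺(aq) is reduced, so the Pt²⁺/Pt couple is the cathode and Sn²⁺/Sn is the anode.
E°cell = +1.21 − (−0.14) = +1.35 V; balancing electrons gives n = 2.
ΔG° = −nFE°cell = −(2)(96500)(+1.35) J/mol = −261 kJ/mol.

−261 kJ/mol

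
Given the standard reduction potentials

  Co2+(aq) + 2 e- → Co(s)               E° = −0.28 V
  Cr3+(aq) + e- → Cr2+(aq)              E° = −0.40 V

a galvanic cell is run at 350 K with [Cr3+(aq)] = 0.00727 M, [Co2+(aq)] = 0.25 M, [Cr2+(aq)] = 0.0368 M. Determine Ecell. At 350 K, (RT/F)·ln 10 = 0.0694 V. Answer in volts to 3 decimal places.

+0.148 V

Co²⁺/Co is reduced (cathode, E° = −0.28 V) and Cr³⁺/Cr²⁺ is oxidized (anode).
E°cell = −0.28 − (−0.40) = +0.12 V, with n = 2 electrons transferred.
The balanced reaction is Co2+(aq) + 2 Cr2+(aq) → Co(s) + 2 Cr3+(aq), so Q = [Cr3+(aq)]^2 / ([Co2+(aq)]·[Cr2+(aq)]^2) = 0.156 and log Q = −0.807.
By the Nernst equation, E = +0.12 − (0.0694/2)·(−0.807) = +0.148 V.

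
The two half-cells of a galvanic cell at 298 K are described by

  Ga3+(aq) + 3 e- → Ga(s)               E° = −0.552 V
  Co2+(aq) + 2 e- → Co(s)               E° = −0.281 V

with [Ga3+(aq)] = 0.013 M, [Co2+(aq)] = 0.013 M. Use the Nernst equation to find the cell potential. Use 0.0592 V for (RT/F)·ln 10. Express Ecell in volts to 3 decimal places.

The Co²⁺/Co couple has the more positive E°, so it is the cathode; Ga³⁺/Ga is the anode.
E°cell = −0.281 − (−0.552) = +0.271 V, with n = 6 electrons transferred.
The balanced reaction is 3 Co2+(aq) + 2 Ga(s) → 3 Co(s) + 2 Ga3+(aq), so Q = [Ga3+(aq)]^2 / [Co2+(aq)]^3 = 76.9 and log Q = 1.886.
By the Nernst equation, E = +0.271 − (0.0592/6)·(1.886) = +0.252 V.

+0.252 V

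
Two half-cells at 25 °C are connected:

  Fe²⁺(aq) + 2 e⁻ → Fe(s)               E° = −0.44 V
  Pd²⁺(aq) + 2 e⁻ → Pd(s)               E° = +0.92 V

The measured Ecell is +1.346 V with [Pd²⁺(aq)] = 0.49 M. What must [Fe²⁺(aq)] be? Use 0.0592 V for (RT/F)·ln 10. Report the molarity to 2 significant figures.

1.5 M

The Pd²⁺/Pd couple has the larger reduction potential, so it is the cathode: E°cell = +0.92 − (−0.44) = +1.36 V and n = 2.
From the Nernst equation, log Q = n(E° − E)/0.0592 = 2·(+1.36 − (+1.346))/0.0592 = 0.473.
The balanced reaction is Pd²⁺(aq) + Fe(s) → Pd(s) + Fe²⁺(aq), so Q = [Fe²⁺(aq)] / [Pd²⁺(aq)].
Isolating [Fe²⁺(aq)] in Q = 10^{0.473} yields log [Fe²⁺(aq)] = 0.163, i.e. 1.5 M.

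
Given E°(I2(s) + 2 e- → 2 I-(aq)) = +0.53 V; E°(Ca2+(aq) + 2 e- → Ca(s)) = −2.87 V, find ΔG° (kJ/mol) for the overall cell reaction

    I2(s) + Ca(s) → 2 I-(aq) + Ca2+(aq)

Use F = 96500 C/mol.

In the reaction as written I2(s) is reduced, so the I₂/I⁻ couple is the cathode and Ca²⁺/Ca is the anode.
E°cell = +0.53 − (−2.87) = +3.40 V; balancing electrons gives n = 2.
ΔG° = −nFE°cell = −(2)(96500)(+3.40) J/mol = −656 kJ/mol.

−656 kJ/mol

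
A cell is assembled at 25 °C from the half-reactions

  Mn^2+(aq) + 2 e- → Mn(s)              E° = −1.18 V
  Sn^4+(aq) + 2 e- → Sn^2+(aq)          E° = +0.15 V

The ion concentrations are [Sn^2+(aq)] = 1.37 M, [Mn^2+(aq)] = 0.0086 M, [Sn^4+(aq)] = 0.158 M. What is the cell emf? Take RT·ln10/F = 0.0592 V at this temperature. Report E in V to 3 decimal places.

Since E°(Sn⁴⁺/Sn²⁺) > E°(Mn²⁺/Mn), Sn⁴⁺/Sn²⁺ serves as the cathode.
The standard potential is +0.15 − (−1.18) = +1.33 V and the balanced reaction transfers n = 2 electrons.
The balanced reaction is Sn^4+(aq) + Mn(s) → Sn^2+(aq) + Mn^2+(aq), so Q = ([Sn^2+(aq)]·[Mn^2+(aq)]) / [Sn^4+(aq)] = 0.0746 and log Q = −1.127.
E = E° − (0.0592/n)·log Q = +1.33 − (0.0592/2)(−1.127) = +1.363 V.

+1.363 V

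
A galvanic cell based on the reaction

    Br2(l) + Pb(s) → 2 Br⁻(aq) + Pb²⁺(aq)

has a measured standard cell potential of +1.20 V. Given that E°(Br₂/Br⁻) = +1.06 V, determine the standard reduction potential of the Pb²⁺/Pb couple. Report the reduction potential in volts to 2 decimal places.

−0.14 V

In the reaction as written the Br₂/Br⁻ couple is reduced (cathode) and Pb²⁺/Pb is oxidized (anode), so E°cell = E°(Br₂/Br⁻) − E°(Pb²⁺/Pb).
E°(Pb²⁺/Pb) = E°(cathode) − E°cell = +1.06 − (+1.20) = −0.14 V.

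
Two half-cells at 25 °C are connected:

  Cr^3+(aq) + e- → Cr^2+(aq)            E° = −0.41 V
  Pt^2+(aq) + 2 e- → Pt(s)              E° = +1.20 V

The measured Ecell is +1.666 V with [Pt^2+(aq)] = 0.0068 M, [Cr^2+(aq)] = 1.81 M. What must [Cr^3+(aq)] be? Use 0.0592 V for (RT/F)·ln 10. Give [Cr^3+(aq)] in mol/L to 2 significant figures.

0.017 M

With Pt²⁺/Pt at the cathode and Cr³⁺/Cr²⁺ at the anode, E°cell = +1.20 − (−0.41) = +1.61 V (n = 2).
From the Nernst equation, log Q = n(E° − E)/0.0592 = 2·(+1.61 − (+1.666))/0.0592 = −1.892.
Balancing electrons gives Pt^2+(aq) + 2 Cr^2+(aq) → Pt(s) + 2 Cr^3+(aq); thus Q = [Cr^3+(aq)]^2 / ([Pt^2+(aq)]·[Cr^2+(aq)]^2).
Solving for the unknown gives log [Cr^3+(aq)] = −1.772, so [Cr^3+(aq)] ≈ 0.017 M.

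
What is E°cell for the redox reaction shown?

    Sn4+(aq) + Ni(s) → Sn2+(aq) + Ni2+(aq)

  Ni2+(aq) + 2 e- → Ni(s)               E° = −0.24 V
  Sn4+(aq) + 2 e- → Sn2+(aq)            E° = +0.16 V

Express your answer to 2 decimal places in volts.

+0.40 V

In the reaction as written, Sn4+(aq) is reduced (cathode) and Ni2+(aq) is produced by oxidation at the anode.
E°cell = E°(cathode) − E°(anode) = +0.16 − (−0.24) = +0.40 V.
The positive value indicates the reaction is spontaneous as written.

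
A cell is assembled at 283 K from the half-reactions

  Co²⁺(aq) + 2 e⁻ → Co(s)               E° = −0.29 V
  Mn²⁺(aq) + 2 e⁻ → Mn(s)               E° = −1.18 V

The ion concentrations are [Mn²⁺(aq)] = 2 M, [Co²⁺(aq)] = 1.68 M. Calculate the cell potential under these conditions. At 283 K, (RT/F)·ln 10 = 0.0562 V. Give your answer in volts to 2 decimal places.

+0.89 V

Since E°(Co²⁺/Co) > E°(Mn²⁺/Mn), Co²⁺/Co serves as the cathode.
The standard potential is −0.29 − (−1.18) = +0.89 V and the balanced reaction transfers n = 2 electrons.
For the overall reaction Co²⁺(aq) + Mn(s) → Co(s) + Mn²⁺(aq), Q = [Mn²⁺(aq)] / [Co²⁺(aq)] = 1.19, giving log Q = 0.076.
E = E° − (0.0562/n)·log Q = +0.89 − (0.0562/2)(0.076) = +0.89 V.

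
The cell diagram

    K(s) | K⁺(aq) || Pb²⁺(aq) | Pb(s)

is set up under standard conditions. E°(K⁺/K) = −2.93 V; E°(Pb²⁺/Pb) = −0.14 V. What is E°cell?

+2.79 V

By convention the left-hand electrode in cell notation is the anode (oxidation) and the right-hand electrode is the cathode (reduction).
E°cell = E°(right) − E°(left) = −0.14 − (−2.93) = +2.79 V.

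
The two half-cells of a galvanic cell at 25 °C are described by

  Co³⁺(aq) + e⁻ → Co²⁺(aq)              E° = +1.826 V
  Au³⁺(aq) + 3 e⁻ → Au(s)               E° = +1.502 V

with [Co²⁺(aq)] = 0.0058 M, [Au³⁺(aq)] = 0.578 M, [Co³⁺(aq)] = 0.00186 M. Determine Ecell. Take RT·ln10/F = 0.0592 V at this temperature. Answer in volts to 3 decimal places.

+0.299 V

Co³⁺/Co²⁺ is reduced (cathode, E° = +1.826 V) and Au³⁺/Au is oxidized (anode).
E°cell = E°cat − E°an = +1.826 − (+1.502) = +0.324 V; n = 3.
Balancing gives 3 Co³⁺(aq) + Au(s) → 3 Co²⁺(aq) + Au³⁺(aq); hence Q = ([Co²⁺(aq)]^3·[Au³⁺(aq)]) / [Co³⁺(aq)]^3 = 17.5 (log Q = 1.244).
By the Nernst equation, E = +0.324 − (0.0592/3)·(1.244) = +0.299 V.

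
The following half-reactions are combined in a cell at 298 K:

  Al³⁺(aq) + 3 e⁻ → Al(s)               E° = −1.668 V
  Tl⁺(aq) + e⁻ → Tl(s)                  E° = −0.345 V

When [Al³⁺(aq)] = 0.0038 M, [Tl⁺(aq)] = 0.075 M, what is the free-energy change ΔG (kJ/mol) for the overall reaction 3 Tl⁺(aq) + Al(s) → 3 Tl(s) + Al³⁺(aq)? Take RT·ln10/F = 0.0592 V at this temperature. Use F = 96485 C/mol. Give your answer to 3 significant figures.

−378 kJ/mol

The standard cell potential is −0.345 − (−1.668) = +1.323 V, with n = 3 electrons in the balanced equation.
Here Q = [Al³⁺(aq)] / [Tl⁺(aq)]^3 = 9.01 (log Q = 0.955), giving E = +1.323 − (0.0592/3)·(0.955) = +1.3042 V.
ΔG = −nFE = −(3)(96485)(+1.3042) J/mol = −378 kJ/mol.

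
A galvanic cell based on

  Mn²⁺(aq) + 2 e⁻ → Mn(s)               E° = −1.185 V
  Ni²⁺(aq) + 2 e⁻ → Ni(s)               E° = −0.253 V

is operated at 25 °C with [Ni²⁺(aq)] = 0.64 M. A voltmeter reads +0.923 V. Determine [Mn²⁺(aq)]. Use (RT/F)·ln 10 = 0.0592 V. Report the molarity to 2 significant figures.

Ni²⁺/Ni is the cathode (higher E°); E°cell = −0.253 − (−1.185) = +0.932 V with n = 2.
Since E = E° − (0.0592/n)·log Q, log Q = n(E° − E)/0.0592 = 0.304.
For Ni²⁺(aq) + Mn(s) → Ni(s) + Mn²⁺(aq), the reaction quotient is Q = [Mn²⁺(aq)] / [Ni²⁺(aq)].
Solving for the unknown gives log [Mn²⁺(aq)] = 0.110, so [Mn²⁺(aq)] ≈ 1.3 M.

1.3 M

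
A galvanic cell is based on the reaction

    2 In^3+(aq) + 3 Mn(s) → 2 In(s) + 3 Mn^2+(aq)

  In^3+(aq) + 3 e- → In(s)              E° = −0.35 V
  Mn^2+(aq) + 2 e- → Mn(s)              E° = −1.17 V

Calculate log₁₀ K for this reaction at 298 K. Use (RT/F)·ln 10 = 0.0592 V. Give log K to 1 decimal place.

log K = 83.1

The In³⁺/In couple is reduced (cathode); E°cell = −0.35 − (−1.17) = +0.82 V with n = 6.
At equilibrium E = 0, so log K = nE°cell / 0.0592 = (6)(+0.82) / 0.0592 = 83.1.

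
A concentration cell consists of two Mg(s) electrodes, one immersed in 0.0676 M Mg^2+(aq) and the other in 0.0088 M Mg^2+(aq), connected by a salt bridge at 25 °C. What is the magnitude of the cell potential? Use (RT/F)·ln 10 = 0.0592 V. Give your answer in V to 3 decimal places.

For a concentration cell E°cell = 0, since both electrodes use the same couple.
The compartment with the higher Mg^2+(aq) concentration (0.0676 M) acts as the cathode; ions are reduced there and produced at the dilute (0.0088 M) anode.
With n = 2, Ecell = −(0.0592/2)·log([dilute]/[conc]) = −(0.0592/2)·log(0.0088/0.0676) = +0.026 V.

0.026 V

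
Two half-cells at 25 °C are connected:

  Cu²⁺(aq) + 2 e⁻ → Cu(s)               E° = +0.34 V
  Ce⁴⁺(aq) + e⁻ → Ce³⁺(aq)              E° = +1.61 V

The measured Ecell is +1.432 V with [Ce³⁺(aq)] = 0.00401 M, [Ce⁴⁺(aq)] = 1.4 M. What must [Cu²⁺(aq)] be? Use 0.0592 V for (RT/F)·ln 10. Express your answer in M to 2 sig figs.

0.41 M

With Ce⁴⁺/Ce³⁺ at the cathode and Cu²⁺/Cu at the anode, E°cell = +1.61 − (+0.34) = +1.27 V (n = 2).
Since E = E° − (0.0592/n)·log Q, log Q = n(E° − E)/0.0592 = −5.473.
For 2 Ce⁴⁺(aq) + Cu(s) → 2 Ce³⁺(aq) + Cu²⁺(aq), the reaction quotient is Q = ([Ce³⁺(aq)]^2·[Cu²⁺(aq)]) / [Ce⁴⁺(aq)]^2.
Isolating [Cu²⁺(aq)] in Q = 10^{−5.473} yields log [Cu²⁺(aq)] = −0.387, i.e. 0.41 M.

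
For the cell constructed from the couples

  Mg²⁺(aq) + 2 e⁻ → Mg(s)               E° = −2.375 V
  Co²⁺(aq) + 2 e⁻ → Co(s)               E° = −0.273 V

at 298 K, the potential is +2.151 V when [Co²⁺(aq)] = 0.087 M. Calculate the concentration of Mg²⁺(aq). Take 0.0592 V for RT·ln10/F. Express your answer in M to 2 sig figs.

0.0019 M

With Co²⁺/Co at the cathode and Mg²⁺/Mg at the anode, E°cell = −0.273 − (−2.375) = +2.102 V (n = 2).
From the Nernst equation, log Q = n(E° − E)/0.0592 = 2·(+2.102 − (+2.151))/0.0592 = −1.655.
For Co²⁺(aq) + Mg(s) → Co(s) + Mg²⁺(aq), the reaction quotient is Q = [Mg²⁺(aq)] / [Co²⁺(aq)].
Isolating [Mg²⁺(aq)] in Q = 10^{−1.655} yields log [Mg²⁺(aq)] = −2.715, i.e. 0.0019 M.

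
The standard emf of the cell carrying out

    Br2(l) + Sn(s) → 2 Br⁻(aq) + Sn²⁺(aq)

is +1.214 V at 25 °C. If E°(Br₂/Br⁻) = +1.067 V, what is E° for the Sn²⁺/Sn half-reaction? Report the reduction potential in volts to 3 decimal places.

In the reaction as written the Br₂/Br⁻ couple is reduced (cathode) and Sn²⁺/Sn is oxidized (anode), so E°cell = E°(Br₂/Br⁻) − E°(Sn²⁺/Sn).
E°(Sn²⁺/Sn) = E°(cathode) − E°cell = +1.067 − (+1.214) = −0.147 V.

−0.147 V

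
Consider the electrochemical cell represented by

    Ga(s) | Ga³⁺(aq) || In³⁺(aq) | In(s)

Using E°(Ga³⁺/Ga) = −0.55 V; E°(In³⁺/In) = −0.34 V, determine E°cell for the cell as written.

By convention the left-hand electrode in cell notation is the anode (oxidation) and the right-hand electrode is the cathode (reduction).
E°cell = E°(right) − E°(left) = −0.34 − (−0.55) = +0.21 V.

+0.21 V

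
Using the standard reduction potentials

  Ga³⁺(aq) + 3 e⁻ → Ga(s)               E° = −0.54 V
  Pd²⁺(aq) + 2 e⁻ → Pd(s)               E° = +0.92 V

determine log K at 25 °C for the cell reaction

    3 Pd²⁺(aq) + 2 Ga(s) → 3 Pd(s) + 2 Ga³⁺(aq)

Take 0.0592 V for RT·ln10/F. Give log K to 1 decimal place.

The Pd²⁺/Pd couple is reduced (cathode); E°cell = +0.92 − (−0.54) = +1.46 V with n = 6.
At equilibrium E = 0, so log K = nE°cell / 0.0592 = (6)(+1.46) / 0.0592 = 148.0.

log K = 148.0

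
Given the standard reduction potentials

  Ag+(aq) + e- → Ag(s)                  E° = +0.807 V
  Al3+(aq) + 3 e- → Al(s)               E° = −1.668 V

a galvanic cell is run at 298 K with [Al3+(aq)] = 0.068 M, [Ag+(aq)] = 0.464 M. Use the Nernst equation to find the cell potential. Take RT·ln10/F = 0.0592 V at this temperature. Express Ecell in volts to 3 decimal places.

+2.478 V

Since E°(Ag⁺/Ag) > E°(Al³⁺/Al), Ag⁺/Ag serves as the cathode.
The standard potential is +0.807 − (−1.668) = +2.475 V and the balanced reaction transfers n = 3 electrons.
Balancing gives 3 Ag+(aq) + Al(s) → 3 Ag(s) + Al3+(aq); hence Q = [Al3+(aq)] / [Ag+(aq)]^3 = 0.681 (log Q = −0.167).
Applying E = E° − (RT ln10/nF)·log Q gives +2.475 − (0.0592/3)(−0.167) = +2.478 V.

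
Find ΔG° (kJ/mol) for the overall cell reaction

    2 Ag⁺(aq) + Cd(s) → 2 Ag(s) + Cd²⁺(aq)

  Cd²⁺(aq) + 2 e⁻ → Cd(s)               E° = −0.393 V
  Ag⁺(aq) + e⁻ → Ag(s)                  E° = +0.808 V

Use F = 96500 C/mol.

−232 kJ/mol

In the reaction as written Ag⁺(aq) is reduced, so the Ag⁺/Ag couple is the cathode and Cd²⁺/Cd is the anode.
E°cell = +0.808 − (−0.393) = +1.201 V; balancing electrons gives n = 2.
ΔG° = −nFE°cell = −(2)(96500)(+1.201) J/mol = −232 kJ/mol.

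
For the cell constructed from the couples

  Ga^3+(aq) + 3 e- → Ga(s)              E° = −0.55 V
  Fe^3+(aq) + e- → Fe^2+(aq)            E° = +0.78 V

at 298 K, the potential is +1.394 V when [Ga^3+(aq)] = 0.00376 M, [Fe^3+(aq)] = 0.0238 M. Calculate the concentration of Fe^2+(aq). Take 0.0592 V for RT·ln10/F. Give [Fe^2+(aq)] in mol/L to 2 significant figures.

0.013 M

The Fe³⁺/Fe²⁺ couple has the larger reduction potential, so it is the cathode: E°cell = +0.78 − (−0.55) = +1.33 V and n = 3.
Since E = E° − (0.0592/n)·log Q, log Q = n(E° − E)/0.0592 = −3.243.
For 3 Fe^3+(aq) + Ga(s) → 3 Fe^2+(aq) + Ga^3+(aq), the reaction quotient is Q = ([Fe^2+(aq)]^3·[Ga^3+(aq)]) / [Fe^3+(aq)]^3.
Substituting the known concentrations and solving, log [Fe^2+(aq)] = −1.896 and [Fe^2+(aq)] = 0.013 M.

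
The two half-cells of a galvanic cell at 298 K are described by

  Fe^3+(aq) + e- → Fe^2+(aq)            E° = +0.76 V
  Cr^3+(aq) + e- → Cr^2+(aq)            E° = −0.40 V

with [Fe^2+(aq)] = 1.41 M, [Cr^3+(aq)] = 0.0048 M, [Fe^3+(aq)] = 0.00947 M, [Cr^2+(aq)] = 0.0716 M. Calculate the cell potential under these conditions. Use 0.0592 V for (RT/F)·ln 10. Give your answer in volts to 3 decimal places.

The Fe³⁺/Fe²⁺ couple has the more positive E°, so it is the cathode; Cr³⁺/Cr²⁺ is the anode.
E°cell = +0.76 − (−0.40) = +1.16 V, with n = 1 electron transferred.
For the overall reaction Fe^3+(aq) + Cr^2+(aq) → Fe^2+(aq) + Cr^3+(aq), Q = ([Fe^2+(aq)]·[Cr^3+(aq)]) / ([Fe^3+(aq)]·[Cr^2+(aq)]) = 9.98, giving log Q = 0.999.
E = E° − (0.0592/n)·log Q = +1.16 − (0.0592/1)(0.999) = +1.101 V.

+1.101 V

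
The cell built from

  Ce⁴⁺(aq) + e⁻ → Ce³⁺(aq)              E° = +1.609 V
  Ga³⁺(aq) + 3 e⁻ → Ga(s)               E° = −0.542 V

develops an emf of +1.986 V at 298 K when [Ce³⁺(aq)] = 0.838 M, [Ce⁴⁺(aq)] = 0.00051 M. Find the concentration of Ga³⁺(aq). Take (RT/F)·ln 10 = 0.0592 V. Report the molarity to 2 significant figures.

0.052 M

The Ce⁴⁺/Ce³⁺ couple has the larger reduction potential, so it is the cathode: E°cell = +1.609 − (−0.542) = +2.151 V and n = 3.
From the Nernst equation, log Q = n(E° − E)/0.0592 = 3·(+2.151 − (+1.986))/0.0592 = 8.361.
The balanced reaction is 3 Ce⁴⁺(aq) + Ga(s) → 3 Ce³⁺(aq) + Ga³⁺(aq), so Q = ([Ce³⁺(aq)]^3·[Ga³⁺(aq)]) / [Ce⁴⁺(aq)]^3.
Substituting the known concentrations and solving, log [Ga³⁺(aq)] = −1.286 and [Ga³⁺(aq)] = 0.052 M.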